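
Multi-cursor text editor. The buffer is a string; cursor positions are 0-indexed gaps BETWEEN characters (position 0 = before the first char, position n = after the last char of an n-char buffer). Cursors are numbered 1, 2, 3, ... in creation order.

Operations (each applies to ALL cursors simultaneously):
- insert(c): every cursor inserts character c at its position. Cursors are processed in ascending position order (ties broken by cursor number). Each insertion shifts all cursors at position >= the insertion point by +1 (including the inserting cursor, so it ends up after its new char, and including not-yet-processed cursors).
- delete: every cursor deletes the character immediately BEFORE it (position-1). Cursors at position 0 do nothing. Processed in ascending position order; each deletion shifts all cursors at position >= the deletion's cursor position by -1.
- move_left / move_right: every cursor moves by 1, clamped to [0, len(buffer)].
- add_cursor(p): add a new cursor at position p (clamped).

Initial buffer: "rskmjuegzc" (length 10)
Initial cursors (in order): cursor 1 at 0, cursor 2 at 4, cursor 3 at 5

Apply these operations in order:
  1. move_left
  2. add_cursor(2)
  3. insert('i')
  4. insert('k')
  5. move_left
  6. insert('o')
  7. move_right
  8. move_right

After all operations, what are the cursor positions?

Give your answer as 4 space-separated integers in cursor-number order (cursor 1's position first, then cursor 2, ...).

Answer: 4 13 17 9

Derivation:
After op 1 (move_left): buffer="rskmjuegzc" (len 10), cursors c1@0 c2@3 c3@4, authorship ..........
After op 2 (add_cursor(2)): buffer="rskmjuegzc" (len 10), cursors c1@0 c4@2 c2@3 c3@4, authorship ..........
After op 3 (insert('i')): buffer="irsikimijuegzc" (len 14), cursors c1@1 c4@4 c2@6 c3@8, authorship 1..4.2.3......
After op 4 (insert('k')): buffer="ikrsikkikmikjuegzc" (len 18), cursors c1@2 c4@6 c2@9 c3@12, authorship 11..44.22.33......
After op 5 (move_left): buffer="ikrsikkikmikjuegzc" (len 18), cursors c1@1 c4@5 c2@8 c3@11, authorship 11..44.22.33......
After op 6 (insert('o')): buffer="iokrsiokkiokmiokjuegzc" (len 22), cursors c1@2 c4@7 c2@11 c3@15, authorship 111..444.222.333......
After op 7 (move_right): buffer="iokrsiokkiokmiokjuegzc" (len 22), cursors c1@3 c4@8 c2@12 c3@16, authorship 111..444.222.333......
After op 8 (move_right): buffer="iokrsiokkiokmiokjuegzc" (len 22), cursors c1@4 c4@9 c2@13 c3@17, authorship 111..444.222.333......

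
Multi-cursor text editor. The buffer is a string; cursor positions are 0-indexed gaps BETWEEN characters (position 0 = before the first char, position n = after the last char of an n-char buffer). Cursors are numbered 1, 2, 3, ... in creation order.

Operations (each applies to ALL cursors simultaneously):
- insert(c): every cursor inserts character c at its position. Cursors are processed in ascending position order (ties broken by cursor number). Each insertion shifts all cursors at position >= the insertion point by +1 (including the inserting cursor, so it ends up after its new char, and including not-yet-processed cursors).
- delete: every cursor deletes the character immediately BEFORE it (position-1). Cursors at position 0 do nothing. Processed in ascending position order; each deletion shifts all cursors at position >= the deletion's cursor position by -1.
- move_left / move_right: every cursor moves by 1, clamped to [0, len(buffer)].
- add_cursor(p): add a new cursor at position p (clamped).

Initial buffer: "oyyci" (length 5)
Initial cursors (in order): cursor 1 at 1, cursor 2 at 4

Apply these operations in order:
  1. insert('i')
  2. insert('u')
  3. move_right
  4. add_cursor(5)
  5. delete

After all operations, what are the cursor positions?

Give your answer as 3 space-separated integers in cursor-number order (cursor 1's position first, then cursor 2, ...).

Answer: 3 6 3

Derivation:
After op 1 (insert('i')): buffer="oiyycii" (len 7), cursors c1@2 c2@6, authorship .1...2.
After op 2 (insert('u')): buffer="oiuyyciui" (len 9), cursors c1@3 c2@8, authorship .11...22.
After op 3 (move_right): buffer="oiuyyciui" (len 9), cursors c1@4 c2@9, authorship .11...22.
After op 4 (add_cursor(5)): buffer="oiuyyciui" (len 9), cursors c1@4 c3@5 c2@9, authorship .11...22.
After op 5 (delete): buffer="oiuciu" (len 6), cursors c1@3 c3@3 c2@6, authorship .11.22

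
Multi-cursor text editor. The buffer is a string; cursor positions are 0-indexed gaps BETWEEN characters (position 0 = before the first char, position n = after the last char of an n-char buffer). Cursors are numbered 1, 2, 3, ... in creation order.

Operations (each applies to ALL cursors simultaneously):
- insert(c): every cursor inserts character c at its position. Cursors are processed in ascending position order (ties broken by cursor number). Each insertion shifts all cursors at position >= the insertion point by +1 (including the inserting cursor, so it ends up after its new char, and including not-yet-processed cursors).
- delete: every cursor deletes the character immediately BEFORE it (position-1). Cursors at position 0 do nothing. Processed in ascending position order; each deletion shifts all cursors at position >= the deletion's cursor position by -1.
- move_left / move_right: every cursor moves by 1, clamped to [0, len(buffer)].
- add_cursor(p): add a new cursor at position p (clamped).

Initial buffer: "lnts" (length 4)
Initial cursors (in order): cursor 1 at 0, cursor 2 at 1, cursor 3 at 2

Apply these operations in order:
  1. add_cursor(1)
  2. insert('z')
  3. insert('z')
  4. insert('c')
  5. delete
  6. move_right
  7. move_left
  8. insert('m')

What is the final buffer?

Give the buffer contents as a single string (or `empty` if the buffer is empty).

After op 1 (add_cursor(1)): buffer="lnts" (len 4), cursors c1@0 c2@1 c4@1 c3@2, authorship ....
After op 2 (insert('z')): buffer="zlzznzts" (len 8), cursors c1@1 c2@4 c4@4 c3@6, authorship 1.24.3..
After op 3 (insert('z')): buffer="zzlzzzznzzts" (len 12), cursors c1@2 c2@7 c4@7 c3@10, authorship 11.2424.33..
After op 4 (insert('c')): buffer="zzclzzzzccnzzcts" (len 16), cursors c1@3 c2@10 c4@10 c3@14, authorship 111.242424.333..
After op 5 (delete): buffer="zzlzzzznzzts" (len 12), cursors c1@2 c2@7 c4@7 c3@10, authorship 11.2424.33..
After op 6 (move_right): buffer="zzlzzzznzzts" (len 12), cursors c1@3 c2@8 c4@8 c3@11, authorship 11.2424.33..
After op 7 (move_left): buffer="zzlzzzznzzts" (len 12), cursors c1@2 c2@7 c4@7 c3@10, authorship 11.2424.33..
After op 8 (insert('m')): buffer="zzmlzzzzmmnzzmts" (len 16), cursors c1@3 c2@10 c4@10 c3@14, authorship 111.242424.333..

Answer: zzmlzzzzmmnzzmts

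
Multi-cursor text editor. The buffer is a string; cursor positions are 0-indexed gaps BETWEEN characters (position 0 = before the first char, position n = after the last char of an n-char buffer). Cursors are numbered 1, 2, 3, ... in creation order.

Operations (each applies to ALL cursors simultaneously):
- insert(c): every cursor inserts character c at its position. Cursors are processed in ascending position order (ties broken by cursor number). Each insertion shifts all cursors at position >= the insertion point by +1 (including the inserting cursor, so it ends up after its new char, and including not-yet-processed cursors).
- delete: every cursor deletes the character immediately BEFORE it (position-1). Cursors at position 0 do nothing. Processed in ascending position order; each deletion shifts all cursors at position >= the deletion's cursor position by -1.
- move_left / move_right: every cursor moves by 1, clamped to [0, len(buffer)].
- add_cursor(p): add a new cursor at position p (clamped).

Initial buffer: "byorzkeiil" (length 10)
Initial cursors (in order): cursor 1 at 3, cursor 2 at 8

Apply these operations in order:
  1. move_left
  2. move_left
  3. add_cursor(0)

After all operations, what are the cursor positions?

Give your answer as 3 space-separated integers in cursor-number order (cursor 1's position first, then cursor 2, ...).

After op 1 (move_left): buffer="byorzkeiil" (len 10), cursors c1@2 c2@7, authorship ..........
After op 2 (move_left): buffer="byorzkeiil" (len 10), cursors c1@1 c2@6, authorship ..........
After op 3 (add_cursor(0)): buffer="byorzkeiil" (len 10), cursors c3@0 c1@1 c2@6, authorship ..........

Answer: 1 6 0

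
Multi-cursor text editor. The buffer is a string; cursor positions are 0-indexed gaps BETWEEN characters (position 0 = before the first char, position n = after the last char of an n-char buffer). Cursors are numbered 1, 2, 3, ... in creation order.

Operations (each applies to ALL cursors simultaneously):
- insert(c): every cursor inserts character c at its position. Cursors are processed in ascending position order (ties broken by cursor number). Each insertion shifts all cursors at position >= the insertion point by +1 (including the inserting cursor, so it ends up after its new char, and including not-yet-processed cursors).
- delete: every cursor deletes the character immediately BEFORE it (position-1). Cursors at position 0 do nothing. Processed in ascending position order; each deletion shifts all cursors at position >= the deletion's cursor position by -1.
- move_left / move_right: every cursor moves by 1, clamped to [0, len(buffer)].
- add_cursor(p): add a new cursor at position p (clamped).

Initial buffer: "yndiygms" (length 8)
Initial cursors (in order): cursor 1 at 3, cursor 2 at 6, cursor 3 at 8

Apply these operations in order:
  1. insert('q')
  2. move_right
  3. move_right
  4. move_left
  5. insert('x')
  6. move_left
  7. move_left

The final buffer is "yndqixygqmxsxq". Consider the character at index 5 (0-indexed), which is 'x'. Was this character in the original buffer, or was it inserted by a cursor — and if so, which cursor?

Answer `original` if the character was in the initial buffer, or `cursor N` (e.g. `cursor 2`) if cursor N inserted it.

Answer: cursor 1

Derivation:
After op 1 (insert('q')): buffer="yndqiygqmsq" (len 11), cursors c1@4 c2@8 c3@11, authorship ...1...2..3
After op 2 (move_right): buffer="yndqiygqmsq" (len 11), cursors c1@5 c2@9 c3@11, authorship ...1...2..3
After op 3 (move_right): buffer="yndqiygqmsq" (len 11), cursors c1@6 c2@10 c3@11, authorship ...1...2..3
After op 4 (move_left): buffer="yndqiygqmsq" (len 11), cursors c1@5 c2@9 c3@10, authorship ...1...2..3
After op 5 (insert('x')): buffer="yndqixygqmxsxq" (len 14), cursors c1@6 c2@11 c3@13, authorship ...1.1..2.2.33
After op 6 (move_left): buffer="yndqixygqmxsxq" (len 14), cursors c1@5 c2@10 c3@12, authorship ...1.1..2.2.33
After op 7 (move_left): buffer="yndqixygqmxsxq" (len 14), cursors c1@4 c2@9 c3@11, authorship ...1.1..2.2.33
Authorship (.=original, N=cursor N): . . . 1 . 1 . . 2 . 2 . 3 3
Index 5: author = 1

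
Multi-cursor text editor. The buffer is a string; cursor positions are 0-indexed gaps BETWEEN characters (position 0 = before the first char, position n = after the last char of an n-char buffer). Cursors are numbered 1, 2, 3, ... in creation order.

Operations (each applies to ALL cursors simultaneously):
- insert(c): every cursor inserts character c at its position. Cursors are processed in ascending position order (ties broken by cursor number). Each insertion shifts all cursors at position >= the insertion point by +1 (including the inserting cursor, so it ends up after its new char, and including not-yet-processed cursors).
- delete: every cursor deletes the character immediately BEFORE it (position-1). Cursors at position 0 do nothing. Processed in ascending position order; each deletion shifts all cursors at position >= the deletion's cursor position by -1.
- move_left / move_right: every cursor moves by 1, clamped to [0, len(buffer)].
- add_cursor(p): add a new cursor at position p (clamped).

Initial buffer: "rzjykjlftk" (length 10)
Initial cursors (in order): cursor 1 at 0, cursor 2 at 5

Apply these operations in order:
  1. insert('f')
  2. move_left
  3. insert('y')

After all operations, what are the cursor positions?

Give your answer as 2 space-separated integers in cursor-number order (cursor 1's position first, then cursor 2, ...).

Answer: 1 8

Derivation:
After op 1 (insert('f')): buffer="frzjykfjlftk" (len 12), cursors c1@1 c2@7, authorship 1.....2.....
After op 2 (move_left): buffer="frzjykfjlftk" (len 12), cursors c1@0 c2@6, authorship 1.....2.....
After op 3 (insert('y')): buffer="yfrzjykyfjlftk" (len 14), cursors c1@1 c2@8, authorship 11.....22.....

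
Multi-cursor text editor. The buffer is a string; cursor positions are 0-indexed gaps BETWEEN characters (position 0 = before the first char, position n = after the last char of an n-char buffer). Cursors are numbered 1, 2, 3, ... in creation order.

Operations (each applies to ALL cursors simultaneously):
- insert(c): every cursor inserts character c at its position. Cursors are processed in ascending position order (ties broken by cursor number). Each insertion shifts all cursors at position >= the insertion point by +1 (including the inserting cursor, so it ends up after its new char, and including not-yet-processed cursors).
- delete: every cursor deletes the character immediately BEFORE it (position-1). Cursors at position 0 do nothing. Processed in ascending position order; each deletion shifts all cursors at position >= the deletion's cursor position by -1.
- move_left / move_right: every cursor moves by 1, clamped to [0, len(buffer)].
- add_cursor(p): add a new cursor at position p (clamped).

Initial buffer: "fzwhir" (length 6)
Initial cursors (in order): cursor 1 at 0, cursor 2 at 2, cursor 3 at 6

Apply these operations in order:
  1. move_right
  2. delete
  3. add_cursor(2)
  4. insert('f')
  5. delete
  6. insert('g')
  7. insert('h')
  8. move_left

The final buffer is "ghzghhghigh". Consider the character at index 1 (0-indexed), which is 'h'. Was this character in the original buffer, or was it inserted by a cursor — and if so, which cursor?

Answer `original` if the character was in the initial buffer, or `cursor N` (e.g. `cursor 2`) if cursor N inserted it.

Answer: cursor 1

Derivation:
After op 1 (move_right): buffer="fzwhir" (len 6), cursors c1@1 c2@3 c3@6, authorship ......
After op 2 (delete): buffer="zhi" (len 3), cursors c1@0 c2@1 c3@3, authorship ...
After op 3 (add_cursor(2)): buffer="zhi" (len 3), cursors c1@0 c2@1 c4@2 c3@3, authorship ...
After op 4 (insert('f')): buffer="fzfhfif" (len 7), cursors c1@1 c2@3 c4@5 c3@7, authorship 1.2.4.3
After op 5 (delete): buffer="zhi" (len 3), cursors c1@0 c2@1 c4@2 c3@3, authorship ...
After op 6 (insert('g')): buffer="gzghgig" (len 7), cursors c1@1 c2@3 c4@5 c3@7, authorship 1.2.4.3
After op 7 (insert('h')): buffer="ghzghhghigh" (len 11), cursors c1@2 c2@5 c4@8 c3@11, authorship 11.22.44.33
After op 8 (move_left): buffer="ghzghhghigh" (len 11), cursors c1@1 c2@4 c4@7 c3@10, authorship 11.22.44.33
Authorship (.=original, N=cursor N): 1 1 . 2 2 . 4 4 . 3 3
Index 1: author = 1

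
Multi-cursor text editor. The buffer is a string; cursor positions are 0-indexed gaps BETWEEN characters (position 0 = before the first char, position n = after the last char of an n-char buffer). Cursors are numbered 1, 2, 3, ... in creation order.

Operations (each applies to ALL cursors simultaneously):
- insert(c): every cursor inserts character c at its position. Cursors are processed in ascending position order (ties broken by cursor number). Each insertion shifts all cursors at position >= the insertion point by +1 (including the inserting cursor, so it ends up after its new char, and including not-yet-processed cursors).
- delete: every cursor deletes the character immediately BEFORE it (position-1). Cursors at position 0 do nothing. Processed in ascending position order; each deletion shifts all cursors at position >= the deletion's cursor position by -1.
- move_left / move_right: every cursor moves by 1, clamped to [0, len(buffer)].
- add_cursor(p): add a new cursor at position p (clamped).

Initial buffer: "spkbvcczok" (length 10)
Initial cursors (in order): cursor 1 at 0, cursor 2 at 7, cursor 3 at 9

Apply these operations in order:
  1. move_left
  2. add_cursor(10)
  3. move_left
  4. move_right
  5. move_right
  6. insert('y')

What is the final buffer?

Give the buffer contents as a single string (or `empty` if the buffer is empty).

After op 1 (move_left): buffer="spkbvcczok" (len 10), cursors c1@0 c2@6 c3@8, authorship ..........
After op 2 (add_cursor(10)): buffer="spkbvcczok" (len 10), cursors c1@0 c2@6 c3@8 c4@10, authorship ..........
After op 3 (move_left): buffer="spkbvcczok" (len 10), cursors c1@0 c2@5 c3@7 c4@9, authorship ..........
After op 4 (move_right): buffer="spkbvcczok" (len 10), cursors c1@1 c2@6 c3@8 c4@10, authorship ..........
After op 5 (move_right): buffer="spkbvcczok" (len 10), cursors c1@2 c2@7 c3@9 c4@10, authorship ..........
After op 6 (insert('y')): buffer="spykbvccyzoyky" (len 14), cursors c1@3 c2@9 c3@12 c4@14, authorship ..1.....2..3.4

Answer: spykbvccyzoyky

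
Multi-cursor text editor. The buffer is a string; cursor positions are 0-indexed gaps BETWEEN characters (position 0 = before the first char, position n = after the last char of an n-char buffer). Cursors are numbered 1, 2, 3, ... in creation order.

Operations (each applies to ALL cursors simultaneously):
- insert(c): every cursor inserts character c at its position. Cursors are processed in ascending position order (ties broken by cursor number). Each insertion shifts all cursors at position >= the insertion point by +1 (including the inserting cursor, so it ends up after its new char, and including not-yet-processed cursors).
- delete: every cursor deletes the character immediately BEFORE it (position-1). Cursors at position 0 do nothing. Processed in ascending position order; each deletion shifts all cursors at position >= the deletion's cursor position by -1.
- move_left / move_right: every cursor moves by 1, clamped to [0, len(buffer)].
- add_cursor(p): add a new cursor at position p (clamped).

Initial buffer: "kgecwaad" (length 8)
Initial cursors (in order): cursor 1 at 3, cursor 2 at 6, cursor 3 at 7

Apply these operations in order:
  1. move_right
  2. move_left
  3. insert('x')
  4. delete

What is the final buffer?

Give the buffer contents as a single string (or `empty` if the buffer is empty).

Answer: kgecwaad

Derivation:
After op 1 (move_right): buffer="kgecwaad" (len 8), cursors c1@4 c2@7 c3@8, authorship ........
After op 2 (move_left): buffer="kgecwaad" (len 8), cursors c1@3 c2@6 c3@7, authorship ........
After op 3 (insert('x')): buffer="kgexcwaxaxd" (len 11), cursors c1@4 c2@8 c3@10, authorship ...1...2.3.
After op 4 (delete): buffer="kgecwaad" (len 8), cursors c1@3 c2@6 c3@7, authorship ........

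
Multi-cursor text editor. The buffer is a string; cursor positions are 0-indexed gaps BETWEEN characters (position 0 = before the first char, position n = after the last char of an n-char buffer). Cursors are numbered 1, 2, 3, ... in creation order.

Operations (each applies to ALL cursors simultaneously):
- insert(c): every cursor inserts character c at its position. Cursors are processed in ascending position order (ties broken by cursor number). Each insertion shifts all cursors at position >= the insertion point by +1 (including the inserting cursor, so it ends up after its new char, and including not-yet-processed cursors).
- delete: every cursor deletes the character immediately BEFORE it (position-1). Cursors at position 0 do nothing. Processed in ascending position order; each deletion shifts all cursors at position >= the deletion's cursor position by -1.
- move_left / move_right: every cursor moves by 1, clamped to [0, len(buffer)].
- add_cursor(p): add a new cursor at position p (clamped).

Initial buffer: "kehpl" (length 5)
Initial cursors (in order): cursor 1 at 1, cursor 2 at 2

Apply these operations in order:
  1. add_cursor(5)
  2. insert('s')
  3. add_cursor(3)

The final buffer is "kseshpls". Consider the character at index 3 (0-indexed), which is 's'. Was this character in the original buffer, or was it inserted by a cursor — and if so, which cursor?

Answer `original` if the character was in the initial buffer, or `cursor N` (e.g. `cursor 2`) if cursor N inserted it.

After op 1 (add_cursor(5)): buffer="kehpl" (len 5), cursors c1@1 c2@2 c3@5, authorship .....
After op 2 (insert('s')): buffer="kseshpls" (len 8), cursors c1@2 c2@4 c3@8, authorship .1.2...3
After op 3 (add_cursor(3)): buffer="kseshpls" (len 8), cursors c1@2 c4@3 c2@4 c3@8, authorship .1.2...3
Authorship (.=original, N=cursor N): . 1 . 2 . . . 3
Index 3: author = 2

Answer: cursor 2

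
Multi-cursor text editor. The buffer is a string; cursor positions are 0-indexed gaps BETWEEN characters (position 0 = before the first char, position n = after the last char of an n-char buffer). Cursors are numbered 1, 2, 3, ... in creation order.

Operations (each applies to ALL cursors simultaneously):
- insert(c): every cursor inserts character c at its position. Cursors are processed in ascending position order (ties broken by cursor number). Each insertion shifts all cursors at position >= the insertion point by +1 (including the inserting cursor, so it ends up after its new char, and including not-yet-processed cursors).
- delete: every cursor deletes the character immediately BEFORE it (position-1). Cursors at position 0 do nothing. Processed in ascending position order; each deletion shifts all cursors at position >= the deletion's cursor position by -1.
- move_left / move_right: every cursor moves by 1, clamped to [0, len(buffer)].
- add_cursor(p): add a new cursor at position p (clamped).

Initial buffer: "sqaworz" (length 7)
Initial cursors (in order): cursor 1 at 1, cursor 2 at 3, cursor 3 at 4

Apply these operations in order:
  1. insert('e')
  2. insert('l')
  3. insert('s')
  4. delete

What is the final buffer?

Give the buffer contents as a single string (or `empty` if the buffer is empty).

After op 1 (insert('e')): buffer="seqaeweorz" (len 10), cursors c1@2 c2@5 c3@7, authorship .1..2.3...
After op 2 (insert('l')): buffer="selqaelwelorz" (len 13), cursors c1@3 c2@7 c3@10, authorship .11..22.33...
After op 3 (insert('s')): buffer="selsqaelswelsorz" (len 16), cursors c1@4 c2@9 c3@13, authorship .111..222.333...
After op 4 (delete): buffer="selqaelwelorz" (len 13), cursors c1@3 c2@7 c3@10, authorship .11..22.33...

Answer: selqaelwelorz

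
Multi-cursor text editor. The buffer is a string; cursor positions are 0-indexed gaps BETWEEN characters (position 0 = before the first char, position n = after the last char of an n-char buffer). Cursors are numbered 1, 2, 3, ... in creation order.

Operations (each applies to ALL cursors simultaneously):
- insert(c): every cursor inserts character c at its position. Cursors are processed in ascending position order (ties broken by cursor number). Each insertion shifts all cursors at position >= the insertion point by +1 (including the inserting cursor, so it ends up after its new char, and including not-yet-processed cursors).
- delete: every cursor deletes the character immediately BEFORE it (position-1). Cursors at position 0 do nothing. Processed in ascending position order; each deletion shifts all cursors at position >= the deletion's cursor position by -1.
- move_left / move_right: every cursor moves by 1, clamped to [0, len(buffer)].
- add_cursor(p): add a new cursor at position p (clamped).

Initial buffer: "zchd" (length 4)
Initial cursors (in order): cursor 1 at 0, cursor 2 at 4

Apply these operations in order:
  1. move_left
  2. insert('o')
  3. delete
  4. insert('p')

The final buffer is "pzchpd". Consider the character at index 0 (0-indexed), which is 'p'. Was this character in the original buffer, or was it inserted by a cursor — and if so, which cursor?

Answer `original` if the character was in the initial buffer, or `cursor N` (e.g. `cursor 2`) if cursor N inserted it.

After op 1 (move_left): buffer="zchd" (len 4), cursors c1@0 c2@3, authorship ....
After op 2 (insert('o')): buffer="ozchod" (len 6), cursors c1@1 c2@5, authorship 1...2.
After op 3 (delete): buffer="zchd" (len 4), cursors c1@0 c2@3, authorship ....
After op 4 (insert('p')): buffer="pzchpd" (len 6), cursors c1@1 c2@5, authorship 1...2.
Authorship (.=original, N=cursor N): 1 . . . 2 .
Index 0: author = 1

Answer: cursor 1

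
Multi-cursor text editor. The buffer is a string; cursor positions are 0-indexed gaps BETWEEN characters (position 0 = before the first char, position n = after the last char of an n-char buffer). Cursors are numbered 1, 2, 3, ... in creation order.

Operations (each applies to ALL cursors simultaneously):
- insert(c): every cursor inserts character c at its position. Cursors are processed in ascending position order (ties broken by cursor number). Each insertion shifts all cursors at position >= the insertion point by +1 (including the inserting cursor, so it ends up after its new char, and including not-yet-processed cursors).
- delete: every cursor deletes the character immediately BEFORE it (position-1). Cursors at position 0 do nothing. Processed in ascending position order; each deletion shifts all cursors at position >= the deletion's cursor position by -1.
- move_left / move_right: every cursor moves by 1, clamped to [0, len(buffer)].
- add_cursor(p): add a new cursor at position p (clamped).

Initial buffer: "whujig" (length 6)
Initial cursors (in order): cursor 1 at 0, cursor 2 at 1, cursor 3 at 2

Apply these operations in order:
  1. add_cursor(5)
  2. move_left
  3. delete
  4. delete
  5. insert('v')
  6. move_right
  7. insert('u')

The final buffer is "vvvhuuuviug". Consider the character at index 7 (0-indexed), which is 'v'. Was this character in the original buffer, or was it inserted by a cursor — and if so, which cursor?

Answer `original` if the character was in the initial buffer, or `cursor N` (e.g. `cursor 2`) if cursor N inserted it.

After op 1 (add_cursor(5)): buffer="whujig" (len 6), cursors c1@0 c2@1 c3@2 c4@5, authorship ......
After op 2 (move_left): buffer="whujig" (len 6), cursors c1@0 c2@0 c3@1 c4@4, authorship ......
After op 3 (delete): buffer="huig" (len 4), cursors c1@0 c2@0 c3@0 c4@2, authorship ....
After op 4 (delete): buffer="hig" (len 3), cursors c1@0 c2@0 c3@0 c4@1, authorship ...
After op 5 (insert('v')): buffer="vvvhvig" (len 7), cursors c1@3 c2@3 c3@3 c4@5, authorship 123.4..
After op 6 (move_right): buffer="vvvhvig" (len 7), cursors c1@4 c2@4 c3@4 c4@6, authorship 123.4..
After op 7 (insert('u')): buffer="vvvhuuuviug" (len 11), cursors c1@7 c2@7 c3@7 c4@10, authorship 123.1234.4.
Authorship (.=original, N=cursor N): 1 2 3 . 1 2 3 4 . 4 .
Index 7: author = 4

Answer: cursor 4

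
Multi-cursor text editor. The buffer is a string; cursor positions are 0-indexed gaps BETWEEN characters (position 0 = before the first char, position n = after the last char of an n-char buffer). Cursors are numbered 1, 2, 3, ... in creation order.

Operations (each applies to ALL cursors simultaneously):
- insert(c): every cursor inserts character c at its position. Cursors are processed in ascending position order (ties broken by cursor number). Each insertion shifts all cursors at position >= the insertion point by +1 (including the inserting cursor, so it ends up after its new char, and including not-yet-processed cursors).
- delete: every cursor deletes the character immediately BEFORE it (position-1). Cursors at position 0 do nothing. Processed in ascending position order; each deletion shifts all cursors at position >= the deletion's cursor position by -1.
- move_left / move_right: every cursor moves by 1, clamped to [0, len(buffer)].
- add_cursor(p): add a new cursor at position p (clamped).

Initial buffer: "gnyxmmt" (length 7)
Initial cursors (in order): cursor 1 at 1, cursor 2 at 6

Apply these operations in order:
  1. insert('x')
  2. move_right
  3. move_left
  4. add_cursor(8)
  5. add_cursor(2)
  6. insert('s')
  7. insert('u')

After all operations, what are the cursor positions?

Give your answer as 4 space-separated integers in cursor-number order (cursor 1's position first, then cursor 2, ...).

After op 1 (insert('x')): buffer="gxnyxmmxt" (len 9), cursors c1@2 c2@8, authorship .1.....2.
After op 2 (move_right): buffer="gxnyxmmxt" (len 9), cursors c1@3 c2@9, authorship .1.....2.
After op 3 (move_left): buffer="gxnyxmmxt" (len 9), cursors c1@2 c2@8, authorship .1.....2.
After op 4 (add_cursor(8)): buffer="gxnyxmmxt" (len 9), cursors c1@2 c2@8 c3@8, authorship .1.....2.
After op 5 (add_cursor(2)): buffer="gxnyxmmxt" (len 9), cursors c1@2 c4@2 c2@8 c3@8, authorship .1.....2.
After op 6 (insert('s')): buffer="gxssnyxmmxsst" (len 13), cursors c1@4 c4@4 c2@12 c3@12, authorship .114.....223.
After op 7 (insert('u')): buffer="gxssuunyxmmxssuut" (len 17), cursors c1@6 c4@6 c2@16 c3@16, authorship .11414.....22323.

Answer: 6 16 16 6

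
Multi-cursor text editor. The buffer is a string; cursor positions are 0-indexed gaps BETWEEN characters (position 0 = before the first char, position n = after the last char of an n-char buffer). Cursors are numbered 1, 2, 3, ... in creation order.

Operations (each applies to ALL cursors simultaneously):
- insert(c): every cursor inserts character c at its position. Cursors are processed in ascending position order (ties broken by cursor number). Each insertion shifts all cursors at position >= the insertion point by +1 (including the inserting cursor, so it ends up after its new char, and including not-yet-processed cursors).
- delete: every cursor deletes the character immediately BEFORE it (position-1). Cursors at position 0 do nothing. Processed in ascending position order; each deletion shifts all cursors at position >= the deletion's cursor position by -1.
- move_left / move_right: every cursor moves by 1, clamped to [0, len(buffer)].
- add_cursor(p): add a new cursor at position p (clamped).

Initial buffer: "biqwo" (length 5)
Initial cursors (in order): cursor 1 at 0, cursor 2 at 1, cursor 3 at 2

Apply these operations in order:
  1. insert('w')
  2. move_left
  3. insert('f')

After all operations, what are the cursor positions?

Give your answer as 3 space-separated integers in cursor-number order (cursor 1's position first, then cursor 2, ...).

Answer: 1 4 7

Derivation:
After op 1 (insert('w')): buffer="wbwiwqwo" (len 8), cursors c1@1 c2@3 c3@5, authorship 1.2.3...
After op 2 (move_left): buffer="wbwiwqwo" (len 8), cursors c1@0 c2@2 c3@4, authorship 1.2.3...
After op 3 (insert('f')): buffer="fwbfwifwqwo" (len 11), cursors c1@1 c2@4 c3@7, authorship 11.22.33...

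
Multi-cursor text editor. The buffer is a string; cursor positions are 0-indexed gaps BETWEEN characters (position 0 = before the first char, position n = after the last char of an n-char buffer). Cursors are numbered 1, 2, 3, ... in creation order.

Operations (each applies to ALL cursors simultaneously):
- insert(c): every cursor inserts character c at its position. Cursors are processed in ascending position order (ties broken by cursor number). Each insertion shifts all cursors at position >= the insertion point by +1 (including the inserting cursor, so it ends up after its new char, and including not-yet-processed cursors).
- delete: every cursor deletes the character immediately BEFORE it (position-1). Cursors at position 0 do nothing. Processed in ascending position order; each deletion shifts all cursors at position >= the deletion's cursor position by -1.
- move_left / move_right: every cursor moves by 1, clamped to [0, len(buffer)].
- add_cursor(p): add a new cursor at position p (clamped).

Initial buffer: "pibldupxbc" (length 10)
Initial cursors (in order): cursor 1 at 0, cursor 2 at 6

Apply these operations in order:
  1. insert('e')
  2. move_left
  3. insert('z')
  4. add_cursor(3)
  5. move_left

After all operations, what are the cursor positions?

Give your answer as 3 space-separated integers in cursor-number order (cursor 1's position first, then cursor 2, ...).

After op 1 (insert('e')): buffer="epiblduepxbc" (len 12), cursors c1@1 c2@8, authorship 1......2....
After op 2 (move_left): buffer="epiblduepxbc" (len 12), cursors c1@0 c2@7, authorship 1......2....
After op 3 (insert('z')): buffer="zepiblduzepxbc" (len 14), cursors c1@1 c2@9, authorship 11......22....
After op 4 (add_cursor(3)): buffer="zepiblduzepxbc" (len 14), cursors c1@1 c3@3 c2@9, authorship 11......22....
After op 5 (move_left): buffer="zepiblduzepxbc" (len 14), cursors c1@0 c3@2 c2@8, authorship 11......22....

Answer: 0 8 2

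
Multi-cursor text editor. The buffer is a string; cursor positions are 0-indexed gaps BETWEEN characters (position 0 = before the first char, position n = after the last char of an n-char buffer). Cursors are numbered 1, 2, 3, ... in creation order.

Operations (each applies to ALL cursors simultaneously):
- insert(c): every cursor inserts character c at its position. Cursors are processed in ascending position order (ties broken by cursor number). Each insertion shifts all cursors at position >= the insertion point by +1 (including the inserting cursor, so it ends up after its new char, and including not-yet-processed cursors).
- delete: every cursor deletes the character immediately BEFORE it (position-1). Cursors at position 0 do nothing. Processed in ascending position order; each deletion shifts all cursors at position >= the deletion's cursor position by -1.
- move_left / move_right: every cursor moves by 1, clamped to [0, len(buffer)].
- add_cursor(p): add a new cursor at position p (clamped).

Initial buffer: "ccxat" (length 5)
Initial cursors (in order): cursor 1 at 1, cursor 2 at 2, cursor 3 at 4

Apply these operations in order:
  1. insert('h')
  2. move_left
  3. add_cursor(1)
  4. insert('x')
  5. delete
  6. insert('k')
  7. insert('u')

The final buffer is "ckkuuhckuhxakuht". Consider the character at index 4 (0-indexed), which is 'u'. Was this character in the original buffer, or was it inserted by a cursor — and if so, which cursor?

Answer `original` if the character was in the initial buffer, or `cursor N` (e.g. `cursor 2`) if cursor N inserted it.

After op 1 (insert('h')): buffer="chchxaht" (len 8), cursors c1@2 c2@4 c3@7, authorship .1.2..3.
After op 2 (move_left): buffer="chchxaht" (len 8), cursors c1@1 c2@3 c3@6, authorship .1.2..3.
After op 3 (add_cursor(1)): buffer="chchxaht" (len 8), cursors c1@1 c4@1 c2@3 c3@6, authorship .1.2..3.
After op 4 (insert('x')): buffer="cxxhcxhxaxht" (len 12), cursors c1@3 c4@3 c2@6 c3@10, authorship .141.22..33.
After op 5 (delete): buffer="chchxaht" (len 8), cursors c1@1 c4@1 c2@3 c3@6, authorship .1.2..3.
After op 6 (insert('k')): buffer="ckkhckhxakht" (len 12), cursors c1@3 c4@3 c2@6 c3@10, authorship .141.22..33.
After op 7 (insert('u')): buffer="ckkuuhckuhxakuht" (len 16), cursors c1@5 c4@5 c2@9 c3@14, authorship .14141.222..333.
Authorship (.=original, N=cursor N): . 1 4 1 4 1 . 2 2 2 . . 3 3 3 .
Index 4: author = 4

Answer: cursor 4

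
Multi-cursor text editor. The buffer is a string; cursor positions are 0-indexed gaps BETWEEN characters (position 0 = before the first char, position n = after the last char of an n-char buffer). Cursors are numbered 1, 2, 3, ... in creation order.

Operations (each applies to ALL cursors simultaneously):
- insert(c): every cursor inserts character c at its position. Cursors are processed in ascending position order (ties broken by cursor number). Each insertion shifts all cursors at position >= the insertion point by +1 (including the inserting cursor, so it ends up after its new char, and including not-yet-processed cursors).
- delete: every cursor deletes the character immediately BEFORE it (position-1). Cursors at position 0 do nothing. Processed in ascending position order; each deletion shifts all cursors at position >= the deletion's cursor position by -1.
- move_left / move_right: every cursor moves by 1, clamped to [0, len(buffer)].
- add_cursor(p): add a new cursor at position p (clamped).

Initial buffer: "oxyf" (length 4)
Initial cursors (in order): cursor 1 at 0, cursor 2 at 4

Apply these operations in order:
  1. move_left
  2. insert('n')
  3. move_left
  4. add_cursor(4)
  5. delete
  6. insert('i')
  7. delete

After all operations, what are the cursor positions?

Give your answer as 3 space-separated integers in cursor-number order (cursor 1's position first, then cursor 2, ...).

After op 1 (move_left): buffer="oxyf" (len 4), cursors c1@0 c2@3, authorship ....
After op 2 (insert('n')): buffer="noxynf" (len 6), cursors c1@1 c2@5, authorship 1...2.
After op 3 (move_left): buffer="noxynf" (len 6), cursors c1@0 c2@4, authorship 1...2.
After op 4 (add_cursor(4)): buffer="noxynf" (len 6), cursors c1@0 c2@4 c3@4, authorship 1...2.
After op 5 (delete): buffer="nonf" (len 4), cursors c1@0 c2@2 c3@2, authorship 1.2.
After op 6 (insert('i')): buffer="inoiinf" (len 7), cursors c1@1 c2@5 c3@5, authorship 11.232.
After op 7 (delete): buffer="nonf" (len 4), cursors c1@0 c2@2 c3@2, authorship 1.2.

Answer: 0 2 2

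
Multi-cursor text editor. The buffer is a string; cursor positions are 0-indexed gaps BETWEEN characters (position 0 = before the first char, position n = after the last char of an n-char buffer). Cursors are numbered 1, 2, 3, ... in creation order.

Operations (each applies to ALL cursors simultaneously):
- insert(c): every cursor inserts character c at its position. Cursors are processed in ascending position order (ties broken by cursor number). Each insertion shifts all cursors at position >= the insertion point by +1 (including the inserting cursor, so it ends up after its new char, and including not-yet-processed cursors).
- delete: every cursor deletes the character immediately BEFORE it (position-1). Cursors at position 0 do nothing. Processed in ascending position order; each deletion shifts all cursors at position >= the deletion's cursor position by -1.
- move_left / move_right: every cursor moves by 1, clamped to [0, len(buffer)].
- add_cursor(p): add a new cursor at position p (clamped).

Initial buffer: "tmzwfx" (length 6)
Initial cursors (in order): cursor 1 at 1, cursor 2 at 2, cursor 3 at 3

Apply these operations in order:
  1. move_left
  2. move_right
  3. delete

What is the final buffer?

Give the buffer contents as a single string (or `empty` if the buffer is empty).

After op 1 (move_left): buffer="tmzwfx" (len 6), cursors c1@0 c2@1 c3@2, authorship ......
After op 2 (move_right): buffer="tmzwfx" (len 6), cursors c1@1 c2@2 c3@3, authorship ......
After op 3 (delete): buffer="wfx" (len 3), cursors c1@0 c2@0 c3@0, authorship ...

Answer: wfx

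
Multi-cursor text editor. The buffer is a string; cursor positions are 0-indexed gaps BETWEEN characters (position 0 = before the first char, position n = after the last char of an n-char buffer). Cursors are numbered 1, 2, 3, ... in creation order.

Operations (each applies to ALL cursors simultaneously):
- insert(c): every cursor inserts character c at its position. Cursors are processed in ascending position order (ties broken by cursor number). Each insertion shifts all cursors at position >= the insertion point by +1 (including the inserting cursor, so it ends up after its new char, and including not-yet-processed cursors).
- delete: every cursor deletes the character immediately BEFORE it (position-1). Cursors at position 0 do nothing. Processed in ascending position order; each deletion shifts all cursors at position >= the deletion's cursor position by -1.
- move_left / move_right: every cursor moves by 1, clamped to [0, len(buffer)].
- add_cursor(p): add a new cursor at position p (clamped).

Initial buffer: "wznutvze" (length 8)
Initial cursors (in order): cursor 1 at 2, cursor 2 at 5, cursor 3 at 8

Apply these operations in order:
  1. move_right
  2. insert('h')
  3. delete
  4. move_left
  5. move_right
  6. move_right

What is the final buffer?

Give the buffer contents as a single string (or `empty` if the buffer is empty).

After op 1 (move_right): buffer="wznutvze" (len 8), cursors c1@3 c2@6 c3@8, authorship ........
After op 2 (insert('h')): buffer="wznhutvhzeh" (len 11), cursors c1@4 c2@8 c3@11, authorship ...1...2..3
After op 3 (delete): buffer="wznutvze" (len 8), cursors c1@3 c2@6 c3@8, authorship ........
After op 4 (move_left): buffer="wznutvze" (len 8), cursors c1@2 c2@5 c3@7, authorship ........
After op 5 (move_right): buffer="wznutvze" (len 8), cursors c1@3 c2@6 c3@8, authorship ........
After op 6 (move_right): buffer="wznutvze" (len 8), cursors c1@4 c2@7 c3@8, authorship ........

Answer: wznutvze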